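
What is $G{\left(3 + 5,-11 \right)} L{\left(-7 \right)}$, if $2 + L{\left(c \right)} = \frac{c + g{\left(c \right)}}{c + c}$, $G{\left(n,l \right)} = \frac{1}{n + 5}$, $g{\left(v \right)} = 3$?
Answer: $- \frac{12}{91} \approx -0.13187$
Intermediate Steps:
$G{\left(n,l \right)} = \frac{1}{5 + n}$
$L{\left(c \right)} = -2 + \frac{3 + c}{2 c}$ ($L{\left(c \right)} = -2 + \frac{c + 3}{c + c} = -2 + \frac{3 + c}{2 c}$)
$G{\left(3 + 5,-11 \right)} L{\left(-7 \right)} = \frac{\frac{3}{2} \frac{1}{-7} \left(1 - -7\right)}{5 + \left(3 + 5\right)} = \frac{\frac{3}{2} \left(- \frac{1}{7}\right) \left(1 + 7\right)}{5 + 8} = \frac{\frac{3}{2} \left(- \frac{1}{7}\right) 8}{13} = \frac{1}{13} \left(- \frac{12}{7}\right) = - \frac{12}{91}$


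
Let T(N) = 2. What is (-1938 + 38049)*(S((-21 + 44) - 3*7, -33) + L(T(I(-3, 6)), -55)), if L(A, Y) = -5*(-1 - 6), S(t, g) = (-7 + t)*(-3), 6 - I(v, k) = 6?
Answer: 1805550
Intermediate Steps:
I(v, k) = 0 (I(v, k) = 6 - 1*6 = 6 - 6 = 0)
S(t, g) = 21 - 3*t
L(A, Y) = 35 (L(A, Y) = -5*(-7) = 35)
(-1938 + 38049)*(S((-21 + 44) - 3*7, -33) + L(T(I(-3, 6)), -55)) = (-1938 + 38049)*((21 - 3*((-21 + 44) - 3*7)) + 35) = 36111*((21 - 3*(23 - 21)) + 35) = 36111*((21 - 3*2) + 35) = 36111*((21 - 6) + 35) = 36111*(15 + 35) = 36111*50 = 1805550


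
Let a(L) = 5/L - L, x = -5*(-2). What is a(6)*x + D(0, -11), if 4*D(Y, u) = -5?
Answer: -635/12 ≈ -52.917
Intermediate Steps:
D(Y, u) = -5/4 (D(Y, u) = (¼)*(-5) = -5/4)
x = 10
a(L) = -L + 5/L
a(6)*x + D(0, -11) = (-1*6 + 5/6)*10 - 5/4 = (-6 + 5*(⅙))*10 - 5/4 = (-6 + ⅚)*10 - 5/4 = -31/6*10 - 5/4 = -155/3 - 5/4 = -635/12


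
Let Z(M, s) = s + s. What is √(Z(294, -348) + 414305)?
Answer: 7*√8441 ≈ 643.12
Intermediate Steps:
Z(M, s) = 2*s
√(Z(294, -348) + 414305) = √(2*(-348) + 414305) = √(-696 + 414305) = √413609 = 7*√8441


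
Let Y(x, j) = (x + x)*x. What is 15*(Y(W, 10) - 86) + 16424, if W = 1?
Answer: 15164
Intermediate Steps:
Y(x, j) = 2*x² (Y(x, j) = (2*x)*x = 2*x²)
15*(Y(W, 10) - 86) + 16424 = 15*(2*1² - 86) + 16424 = 15*(2*1 - 86) + 16424 = 15*(2 - 86) + 16424 = 15*(-84) + 16424 = -1260 + 16424 = 15164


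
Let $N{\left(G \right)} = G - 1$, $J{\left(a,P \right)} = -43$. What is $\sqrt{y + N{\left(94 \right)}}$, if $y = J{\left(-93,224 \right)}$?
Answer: $5 \sqrt{2} \approx 7.0711$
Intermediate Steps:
$y = -43$
$N{\left(G \right)} = -1 + G$
$\sqrt{y + N{\left(94 \right)}} = \sqrt{-43 + \left(-1 + 94\right)} = \sqrt{-43 + 93} = \sqrt{50} = 5 \sqrt{2}$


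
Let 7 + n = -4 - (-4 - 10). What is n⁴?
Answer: 81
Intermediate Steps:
n = 3 (n = -7 + (-4 - (-4 - 10)) = -7 + (-4 - 1*(-14)) = -7 + (-4 + 14) = -7 + 10 = 3)
n⁴ = 3⁴ = 81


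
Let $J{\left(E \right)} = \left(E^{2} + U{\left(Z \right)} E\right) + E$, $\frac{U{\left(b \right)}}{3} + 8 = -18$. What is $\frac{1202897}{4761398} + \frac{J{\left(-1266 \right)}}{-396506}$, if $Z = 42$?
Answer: $- \frac{3809276967421}{943961437694} \approx -4.0354$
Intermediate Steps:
$U{\left(b \right)} = -78$ ($U{\left(b \right)} = -24 + 3 \left(-18\right) = -24 - 54 = -78$)
$J{\left(E \right)} = E^{2} - 77 E$ ($J{\left(E \right)} = \left(E^{2} - 78 E\right) + E = E^{2} - 77 E$)
$\frac{1202897}{4761398} + \frac{J{\left(-1266 \right)}}{-396506} = \frac{1202897}{4761398} + \frac{\left(-1266\right) \left(-77 - 1266\right)}{-396506} = 1202897 \cdot \frac{1}{4761398} + \left(-1266\right) \left(-1343\right) \left(- \frac{1}{396506}\right) = \frac{1202897}{4761398} + 1700238 \left(- \frac{1}{396506}\right) = \frac{1202897}{4761398} - \frac{850119}{198253} = - \frac{3809276967421}{943961437694}$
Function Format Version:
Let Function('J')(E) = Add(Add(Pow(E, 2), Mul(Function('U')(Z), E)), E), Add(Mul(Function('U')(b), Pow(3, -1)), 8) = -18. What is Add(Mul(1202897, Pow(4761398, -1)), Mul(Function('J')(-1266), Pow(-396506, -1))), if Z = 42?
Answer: Rational(-3809276967421, 943961437694) ≈ -4.0354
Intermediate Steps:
Function('U')(b) = -78 (Function('U')(b) = Add(-24, Mul(3, -18)) = Add(-24, -54) = -78)
Function('J')(E) = Add(Pow(E, 2), Mul(-77, E)) (Function('J')(E) = Add(Add(Pow(E, 2), Mul(-78, E)), E) = Add(Pow(E, 2), Mul(-77, E)))
Add(Mul(1202897, Pow(4761398, -1)), Mul(Function('J')(-1266), Pow(-396506, -1))) = Add(Mul(1202897, Pow(4761398, -1)), Mul(Mul(-1266, Add(-77, -1266)), Pow(-396506, -1))) = Add(Mul(1202897, Rational(1, 4761398)), Mul(Mul(-1266, -1343), Rational(-1, 396506))) = Add(Rational(1202897, 4761398), Mul(1700238, Rational(-1, 396506))) = Add(Rational(1202897, 4761398), Rational(-850119, 198253)) = Rational(-3809276967421, 943961437694)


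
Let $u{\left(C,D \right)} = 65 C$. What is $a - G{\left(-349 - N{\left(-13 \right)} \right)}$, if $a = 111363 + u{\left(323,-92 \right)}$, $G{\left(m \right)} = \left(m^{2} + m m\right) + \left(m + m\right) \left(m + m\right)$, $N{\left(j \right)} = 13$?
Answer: $-653906$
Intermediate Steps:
$G{\left(m \right)} = 6 m^{2}$ ($G{\left(m \right)} = \left(m^{2} + m^{2}\right) + 2 m 2 m = 2 m^{2} + 4 m^{2} = 6 m^{2}$)
$a = 132358$ ($a = 111363 + 65 \cdot 323 = 111363 + 20995 = 132358$)
$a - G{\left(-349 - N{\left(-13 \right)} \right)} = 132358 - 6 \left(-349 - 13\right)^{2} = 132358 - 6 \left(-362\right)^{2} = 132358 - 6 \cdot 131044 = 132358 - 786264 = -653906$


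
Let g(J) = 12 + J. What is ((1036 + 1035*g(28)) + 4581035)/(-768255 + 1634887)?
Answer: 4623471/866632 ≈ 5.3350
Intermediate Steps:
((1036 + 1035*g(28)) + 4581035)/(-768255 + 1634887) = ((1036 + 1035*(12 + 28)) + 4581035)/(-768255 + 1634887) = ((1036 + 1035*40) + 4581035)/866632 = ((1036 + 41400) + 4581035)*(1/866632) = (42436 + 4581035)*(1/866632) = 4623471*(1/866632) = 4623471/866632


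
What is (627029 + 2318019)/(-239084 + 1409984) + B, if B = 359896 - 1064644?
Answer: -206296622038/292725 ≈ -7.0475e+5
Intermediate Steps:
B = -704748
(627029 + 2318019)/(-239084 + 1409984) + B = (627029 + 2318019)/(-239084 + 1409984) - 704748 = 2945048/1170900 - 704748 = 2945048*(1/1170900) - 704748 = 736262/292725 - 704748 = -206296622038/292725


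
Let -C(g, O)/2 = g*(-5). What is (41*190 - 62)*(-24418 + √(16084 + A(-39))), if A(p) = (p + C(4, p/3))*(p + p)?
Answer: -188702304 + 7728*√16006 ≈ -1.8772e+8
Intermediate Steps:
C(g, O) = 10*g (C(g, O) = -2*g*(-5) = -(-10)*g = 10*g)
A(p) = 2*p*(40 + p) (A(p) = (p + 10*4)*(p + p) = (p + 40)*(2*p) = (40 + p)*(2*p) = 2*p*(40 + p))
(41*190 - 62)*(-24418 + √(16084 + A(-39))) = (41*190 - 62)*(-24418 + √(16084 + 2*(-39)*(40 - 39))) = (7790 - 62)*(-24418 + √(16084 + 2*(-39)*1)) = 7728*(-24418 + √(16084 - 78)) = 7728*(-24418 + √16006) = -188702304 + 7728*√16006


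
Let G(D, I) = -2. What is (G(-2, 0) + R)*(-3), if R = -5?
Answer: 21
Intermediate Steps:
(G(-2, 0) + R)*(-3) = (-2 - 5)*(-3) = -7*(-3) = 21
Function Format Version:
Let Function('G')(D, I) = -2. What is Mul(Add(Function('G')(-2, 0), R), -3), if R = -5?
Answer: 21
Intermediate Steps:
Mul(Add(Function('G')(-2, 0), R), -3) = Mul(Add(-2, -5), -3) = Mul(-7, -3) = 21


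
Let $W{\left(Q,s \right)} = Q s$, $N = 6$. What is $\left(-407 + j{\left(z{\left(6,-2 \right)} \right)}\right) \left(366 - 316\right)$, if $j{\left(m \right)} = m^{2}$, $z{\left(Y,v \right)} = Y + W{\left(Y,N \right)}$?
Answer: $67850$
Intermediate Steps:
$z{\left(Y,v \right)} = 7 Y$ ($z{\left(Y,v \right)} = Y + Y 6 = Y + 6 Y = 7 Y$)
$\left(-407 + j{\left(z{\left(6,-2 \right)} \right)}\right) \left(366 - 316\right) = \left(-407 + \left(7 \cdot 6\right)^{2}\right) \left(366 - 316\right) = \left(-407 + 42^{2}\right) 50 = \left(-407 + 1764\right) 50 = 1357 \cdot 50 = 67850$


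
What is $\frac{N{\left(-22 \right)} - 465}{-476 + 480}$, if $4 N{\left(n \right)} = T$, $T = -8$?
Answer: $- \frac{467}{4} \approx -116.75$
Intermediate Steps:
$N{\left(n \right)} = -2$ ($N{\left(n \right)} = \frac{1}{4} \left(-8\right) = -2$)
$\frac{N{\left(-22 \right)} - 465}{-476 + 480} = \frac{-2 - 465}{-476 + 480} = - \frac{467}{4}$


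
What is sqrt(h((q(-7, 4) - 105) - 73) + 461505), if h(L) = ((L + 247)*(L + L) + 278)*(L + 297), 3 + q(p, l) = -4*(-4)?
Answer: I*sqrt(3073719) ≈ 1753.2*I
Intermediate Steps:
q(p, l) = 13 (q(p, l) = -3 - 4*(-4) = -3 + 16 = 13)
h(L) = (278 + 2*L*(247 + L))*(297 + L) (h(L) = ((247 + L)*(2*L) + 278)*(297 + L) = (2*L*(247 + L) + 278)*(297 + L) = (278 + 2*L*(247 + L))*(297 + L))
sqrt(h((q(-7, 4) - 105) - 73) + 461505) = sqrt((82566 + 2*((13 - 105) - 73)**3 + 1088*((13 - 105) - 73)**2 + 146996*((13 - 105) - 73)) + 461505) = sqrt((82566 + 2*(-92 - 73)**3 + 1088*(-92 - 73)**2 + 146996*(-92 - 73)) + 461505) = sqrt((82566 + 2*(-165)**3 + 1088*(-165)**2 + 146996*(-165)) + 461505) = sqrt((82566 + 2*(-4492125) + 1088*27225 - 24254340) + 461505) = sqrt((82566 - 8984250 + 29620800 - 24254340) + 461505) = sqrt(-3535224 + 461505) = sqrt(-3073719) = I*sqrt(3073719)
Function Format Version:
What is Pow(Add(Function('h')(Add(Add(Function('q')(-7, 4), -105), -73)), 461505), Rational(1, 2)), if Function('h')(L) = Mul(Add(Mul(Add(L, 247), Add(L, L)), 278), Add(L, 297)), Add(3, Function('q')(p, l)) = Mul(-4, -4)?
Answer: Mul(I, Pow(3073719, Rational(1, 2))) ≈ Mul(1753.2, I)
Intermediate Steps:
Function('q')(p, l) = 13 (Function('q')(p, l) = Add(-3, Mul(-4, -4)) = Add(-3, 16) = 13)
Function('h')(L) = Mul(Add(278, Mul(2, L, Add(247, L))), Add(297, L)) (Function('h')(L) = Mul(Add(Mul(Add(247, L), Mul(2, L)), 278), Add(297, L)) = Mul(Add(Mul(2, L, Add(247, L)), 278), Add(297, L)) = Mul(Add(278, Mul(2, L, Add(247, L))), Add(297, L)))
Pow(Add(Function('h')(Add(Add(Function('q')(-7, 4), -105), -73)), 461505), Rational(1, 2)) = Pow(Add(Add(82566, Mul(2, Pow(Add(Add(13, -105), -73), 3)), Mul(1088, Pow(Add(Add(13, -105), -73), 2)), Mul(146996, Add(Add(13, -105), -73))), 461505), Rational(1, 2)) = Pow(Add(Add(82566, Mul(2, Pow(Add(-92, -73), 3)), Mul(1088, Pow(Add(-92, -73), 2)), Mul(146996, Add(-92, -73))), 461505), Rational(1, 2)) = Pow(Add(Add(82566, Mul(2, Pow(-165, 3)), Mul(1088, Pow(-165, 2)), Mul(146996, -165)), 461505), Rational(1, 2)) = Pow(Add(Add(82566, Mul(2, -4492125), Mul(1088, 27225), -24254340), 461505), Rational(1, 2)) = Pow(Add(Add(82566, -8984250, 29620800, -24254340), 461505), Rational(1, 2)) = Pow(Add(-3535224, 461505), Rational(1, 2)) = Pow(-3073719, Rational(1, 2)) = Mul(I, Pow(3073719, Rational(1, 2)))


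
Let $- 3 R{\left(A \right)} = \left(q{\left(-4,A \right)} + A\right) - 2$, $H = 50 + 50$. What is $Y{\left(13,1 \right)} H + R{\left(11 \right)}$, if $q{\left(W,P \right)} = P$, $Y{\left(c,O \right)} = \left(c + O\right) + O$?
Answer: $\frac{4480}{3} \approx 1493.3$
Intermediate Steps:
$Y{\left(c,O \right)} = c + 2 O$ ($Y{\left(c,O \right)} = \left(O + c\right) + O = c + 2 O$)
$H = 100$
$R{\left(A \right)} = \frac{2}{3} - \frac{2 A}{3}$ ($R{\left(A \right)} = - \frac{\left(A + A\right) - 2}{3} = - \frac{2 A - 2}{3} = - \frac{-2 + 2 A}{3} = \frac{2}{3} - \frac{2 A}{3}$)
$Y{\left(13,1 \right)} H + R{\left(11 \right)} = \left(13 + 2 \cdot 1\right) 100 + \left(\frac{2}{3} - \frac{22}{3}\right) = \left(13 + 2\right) 100 + \left(\frac{2}{3} - \frac{22}{3}\right) = 15 \cdot 100 - \frac{20}{3} = 1500 - \frac{20}{3} = \frac{4480}{3}$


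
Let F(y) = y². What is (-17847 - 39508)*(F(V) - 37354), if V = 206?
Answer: -291478110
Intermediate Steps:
(-17847 - 39508)*(F(V) - 37354) = (-17847 - 39508)*(206² - 37354) = -57355*(42436 - 37354) = -57355*5082 = -291478110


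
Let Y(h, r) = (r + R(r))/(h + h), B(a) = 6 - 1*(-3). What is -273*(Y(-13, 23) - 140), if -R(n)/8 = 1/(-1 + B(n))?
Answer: 38451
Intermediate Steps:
B(a) = 9 (B(a) = 6 + 3 = 9)
R(n) = -1 (R(n) = -8/(-1 + 9) = -8/8 = -8*1/8 = -1)
Y(h, r) = (-1 + r)/(2*h) (Y(h, r) = (r - 1)/(h + h) = (-1 + r)/((2*h)) = (-1 + r)*(1/(2*h)) = (-1 + r)/(2*h))
-273*(Y(-13, 23) - 140) = -273*((1/2)*(-1 + 23)/(-13) - 140) = -273*((1/2)*(-1/13)*22 - 140) = -273*(-11/13 - 140) = -273*(-1831/13) = 38451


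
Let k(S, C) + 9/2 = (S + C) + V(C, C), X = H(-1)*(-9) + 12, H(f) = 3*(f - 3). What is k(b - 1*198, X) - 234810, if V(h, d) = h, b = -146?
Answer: -469837/2 ≈ -2.3492e+5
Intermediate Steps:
H(f) = -9 + 3*f (H(f) = 3*(-3 + f) = -9 + 3*f)
X = 120 (X = (-9 + 3*(-1))*(-9) + 12 = (-9 - 3)*(-9) + 12 = -12*(-9) + 12 = 108 + 12 = 120)
k(S, C) = -9/2 + S + 2*C (k(S, C) = -9/2 + ((S + C) + C) = -9/2 + ((C + S) + C) = -9/2 + (S + 2*C) = -9/2 + S + 2*C)
k(b - 1*198, X) - 234810 = (-9/2 + (-146 - 1*198) + 2*120) - 234810 = (-9/2 + (-146 - 198) + 240) - 234810 = (-9/2 - 344 + 240) - 234810 = -217/2 - 234810 = -469837/2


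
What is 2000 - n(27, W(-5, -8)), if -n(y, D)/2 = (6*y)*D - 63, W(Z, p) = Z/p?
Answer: 4153/2 ≈ 2076.5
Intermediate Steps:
n(y, D) = 126 - 12*D*y (n(y, D) = -2*((6*y)*D - 63) = -2*(6*D*y - 63) = -2*(-63 + 6*D*y) = 126 - 12*D*y)
2000 - n(27, W(-5, -8)) = 2000 - (126 - 12*(-5/(-8))*27) = 2000 - (126 - 12*(-5*(-⅛))*27) = 2000 - (126 - 12*5/8*27) = 2000 - (126 - 405/2) = 2000 - 1*(-153/2) = 2000 + 153/2 = 4153/2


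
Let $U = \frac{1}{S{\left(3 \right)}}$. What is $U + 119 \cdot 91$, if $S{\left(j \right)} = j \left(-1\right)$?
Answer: $\frac{32486}{3} \approx 10829.0$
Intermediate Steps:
$S{\left(j \right)} = - j$
$U = - \frac{1}{3}$ ($U = \frac{1}{\left(-1\right) 3} = \frac{1}{-3} = - \frac{1}{3} \approx -0.33333$)
$U + 119 \cdot 91 = - \frac{1}{3} + 119 \cdot 91 = - \frac{1}{3} + 10829 = \frac{32486}{3}$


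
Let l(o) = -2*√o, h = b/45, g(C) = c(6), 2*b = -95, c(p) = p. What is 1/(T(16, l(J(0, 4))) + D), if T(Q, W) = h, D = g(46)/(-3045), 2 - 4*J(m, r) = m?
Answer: -18270/19321 ≈ -0.94560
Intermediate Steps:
b = -95/2 (b = (½)*(-95) = -95/2 ≈ -47.500)
g(C) = 6
J(m, r) = ½ - m/4
h = -19/18 (h = -95/2/45 = -95/2*1/45 = -19/18 ≈ -1.0556)
D = -2/1015 (D = 6/(-3045) = 6*(-1/3045) = -2/1015 ≈ -0.0019704)
T(Q, W) = -19/18
1/(T(16, l(J(0, 4))) + D) = 1/(-19/18 - 2/1015) = 1/(-19321/18270) = -18270/19321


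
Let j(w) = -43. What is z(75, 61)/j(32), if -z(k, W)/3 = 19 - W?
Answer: -126/43 ≈ -2.9302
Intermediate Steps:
z(k, W) = -57 + 3*W (z(k, W) = -3*(19 - W) = -57 + 3*W)
z(75, 61)/j(32) = (-57 + 3*61)/(-43) = (-57 + 183)*(-1/43) = 126*(-1/43) = -126/43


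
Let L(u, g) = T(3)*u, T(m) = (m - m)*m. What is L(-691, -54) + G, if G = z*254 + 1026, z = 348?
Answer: 89418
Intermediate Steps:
T(m) = 0 (T(m) = 0*m = 0)
L(u, g) = 0 (L(u, g) = 0*u = 0)
G = 89418 (G = 348*254 + 1026 = 88392 + 1026 = 89418)
L(-691, -54) + G = 0 + 89418 = 89418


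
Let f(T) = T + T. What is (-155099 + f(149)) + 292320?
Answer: 137519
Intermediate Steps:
f(T) = 2*T
(-155099 + f(149)) + 292320 = (-155099 + 2*149) + 292320 = (-155099 + 298) + 292320 = -154801 + 292320 = 137519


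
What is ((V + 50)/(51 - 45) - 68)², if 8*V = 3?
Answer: 8185321/2304 ≈ 3552.7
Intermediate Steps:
V = 3/8 (V = (⅛)*3 = 3/8 ≈ 0.37500)
((V + 50)/(51 - 45) - 68)² = ((3/8 + 50)/(51 - 45) - 68)² = ((403/8)/6 - 68)² = ((403/8)*(⅙) - 68)² = (403/48 - 68)² = (-2861/48)² = 8185321/2304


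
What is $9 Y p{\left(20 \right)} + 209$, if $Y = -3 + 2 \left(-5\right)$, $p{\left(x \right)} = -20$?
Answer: $2549$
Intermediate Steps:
$Y = -13$ ($Y = -3 - 10 = -13$)
$9 Y p{\left(20 \right)} + 209 = 9 \left(-13\right) \left(-20\right) + 209 = \left(-117\right) \left(-20\right) + 209 = 2340 + 209 = 2549$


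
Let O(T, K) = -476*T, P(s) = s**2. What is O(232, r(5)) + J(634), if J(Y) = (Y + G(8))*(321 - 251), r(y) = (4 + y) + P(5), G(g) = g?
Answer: -65492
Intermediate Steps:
r(y) = 29 + y (r(y) = (4 + y) + 5**2 = (4 + y) + 25 = 29 + y)
J(Y) = 560 + 70*Y (J(Y) = (Y + 8)*(321 - 251) = (8 + Y)*70 = 560 + 70*Y)
O(232, r(5)) + J(634) = -476*232 + (560 + 70*634) = -110432 + (560 + 44380) = -110432 + 44940 = -65492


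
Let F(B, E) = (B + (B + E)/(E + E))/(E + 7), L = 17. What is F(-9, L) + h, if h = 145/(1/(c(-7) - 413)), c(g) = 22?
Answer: -23131709/408 ≈ -56695.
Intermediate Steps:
F(B, E) = (B + (B + E)/(2*E))/(7 + E) (F(B, E) = (B + (B + E)/((2*E)))/(7 + E) = (B + (B + E)*(1/(2*E)))/(7 + E) = (B + (B + E)/(2*E))/(7 + E))
h = -56695 (h = 145/(1/(22 - 413)) = 145/(1/(-391)) = 145/(-1/391) = 145*(-391) = -56695)
F(-9, L) + h = (½)*(-9 + 17 + 2*(-9)*17)/(17*(7 + 17)) - 56695 = (½)*(1/17)*(-9 + 17 - 306)/24 - 56695 = (½)*(1/17)*(1/24)*(-298) - 56695 = -149/408 - 56695 = -23131709/408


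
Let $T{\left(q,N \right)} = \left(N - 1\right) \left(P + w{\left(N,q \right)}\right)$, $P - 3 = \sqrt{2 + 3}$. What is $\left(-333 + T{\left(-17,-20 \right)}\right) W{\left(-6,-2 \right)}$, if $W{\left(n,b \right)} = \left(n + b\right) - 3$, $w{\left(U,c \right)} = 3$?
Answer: $5049 + 231 \sqrt{5} \approx 5565.5$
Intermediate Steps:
$P = 3 + \sqrt{5}$ ($P = 3 + \sqrt{2 + 3} = 3 + \sqrt{5} \approx 5.2361$)
$T{\left(q,N \right)} = \left(-1 + N\right) \left(6 + \sqrt{5}\right)$ ($T{\left(q,N \right)} = \left(N - 1\right) \left(\left(3 + \sqrt{5}\right) + 3\right) = \left(N - 1\right) \left(6 + \sqrt{5}\right) = \left(-1 + N\right) \left(6 + \sqrt{5}\right)$)
$W{\left(n,b \right)} = -3 + b + n$ ($W{\left(n,b \right)} = \left(b + n\right) - 3 = -3 + b + n$)
$\left(-333 + T{\left(-17,-20 \right)}\right) W{\left(-6,-2 \right)} = \left(-333 - \left(126 + 21 \sqrt{5}\right)\right) \left(-3 - 2 - 6\right) = \left(-333 - \left(126 + 21 \sqrt{5}\right)\right) \left(-11\right) = \left(-459 - 21 \sqrt{5}\right) \left(-11\right) = 5049 + 231 \sqrt{5}$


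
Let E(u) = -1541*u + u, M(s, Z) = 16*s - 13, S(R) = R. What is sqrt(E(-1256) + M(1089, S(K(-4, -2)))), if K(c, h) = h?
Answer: sqrt(1951651) ≈ 1397.0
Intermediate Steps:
M(s, Z) = -13 + 16*s
E(u) = -1540*u
sqrt(E(-1256) + M(1089, S(K(-4, -2)))) = sqrt(-1540*(-1256) + (-13 + 16*1089)) = sqrt(1934240 + (-13 + 17424)) = sqrt(1934240 + 17411) = sqrt(1951651)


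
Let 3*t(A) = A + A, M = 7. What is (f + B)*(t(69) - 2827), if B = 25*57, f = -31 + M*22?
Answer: -4304988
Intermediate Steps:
f = 123 (f = -31 + 7*22 = -31 + 154 = 123)
B = 1425
t(A) = 2*A/3 (t(A) = (A + A)/3 = (2*A)/3 = 2*A/3)
(f + B)*(t(69) - 2827) = (123 + 1425)*((⅔)*69 - 2827) = 1548*(46 - 2827) = 1548*(-2781) = -4304988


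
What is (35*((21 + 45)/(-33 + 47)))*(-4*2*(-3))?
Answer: 3960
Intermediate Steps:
(35*((21 + 45)/(-33 + 47)))*(-4*2*(-3)) = (35*(66/14))*(-8*(-3)) = (35*(66*(1/14)))*24 = (35*(33/7))*24 = 165*24 = 3960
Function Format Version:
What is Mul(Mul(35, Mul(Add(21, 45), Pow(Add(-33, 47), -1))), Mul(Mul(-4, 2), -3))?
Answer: 3960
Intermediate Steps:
Mul(Mul(35, Mul(Add(21, 45), Pow(Add(-33, 47), -1))), Mul(Mul(-4, 2), -3)) = Mul(Mul(35, Mul(66, Pow(14, -1))), Mul(-8, -3)) = Mul(Mul(35, Mul(66, Rational(1, 14))), 24) = Mul(Mul(35, Rational(33, 7)), 24) = Mul(165, 24) = 3960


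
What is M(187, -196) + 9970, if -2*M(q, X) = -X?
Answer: 9872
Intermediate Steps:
M(q, X) = X/2 (M(q, X) = -(-1)*X/2 = X/2)
M(187, -196) + 9970 = (1/2)*(-196) + 9970 = -98 + 9970 = 9872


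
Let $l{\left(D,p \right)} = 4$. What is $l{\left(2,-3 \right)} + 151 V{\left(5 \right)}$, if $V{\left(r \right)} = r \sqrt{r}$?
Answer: $4 + 755 \sqrt{5} \approx 1692.2$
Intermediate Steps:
$V{\left(r \right)} = r^{\frac{3}{2}}$
$l{\left(2,-3 \right)} + 151 V{\left(5 \right)} = 4 + 151 \cdot 5^{\frac{3}{2}} = 4 + 151 \cdot 5 \sqrt{5} = 4 + 755 \sqrt{5}$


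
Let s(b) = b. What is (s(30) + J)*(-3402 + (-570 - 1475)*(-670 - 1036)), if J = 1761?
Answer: 6242294088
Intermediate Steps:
(s(30) + J)*(-3402 + (-570 - 1475)*(-670 - 1036)) = (30 + 1761)*(-3402 + (-570 - 1475)*(-670 - 1036)) = 1791*(-3402 - 2045*(-1706)) = 1791*(-3402 + 3488770) = 1791*3485368 = 6242294088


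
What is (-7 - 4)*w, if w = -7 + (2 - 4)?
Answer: 99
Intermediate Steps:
w = -9 (w = -7 - 2 = -9)
(-7 - 4)*w = (-7 - 4)*(-9) = -11*(-9) = 99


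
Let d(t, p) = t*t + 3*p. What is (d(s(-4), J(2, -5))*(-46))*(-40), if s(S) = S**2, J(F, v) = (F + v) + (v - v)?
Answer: 454480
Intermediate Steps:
J(F, v) = F + v (J(F, v) = (F + v) + 0 = F + v)
d(t, p) = t**2 + 3*p
(d(s(-4), J(2, -5))*(-46))*(-40) = ((((-4)**2)**2 + 3*(2 - 5))*(-46))*(-40) = ((16**2 + 3*(-3))*(-46))*(-40) = ((256 - 9)*(-46))*(-40) = (247*(-46))*(-40) = -11362*(-40) = 454480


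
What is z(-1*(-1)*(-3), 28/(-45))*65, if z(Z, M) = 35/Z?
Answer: -2275/3 ≈ -758.33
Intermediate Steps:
z(-1*(-1)*(-3), 28/(-45))*65 = (35/((-1*(-1)*(-3))))*65 = (35/((1*(-3))))*65 = (35/(-3))*65 = (35*(-⅓))*65 = -35/3*65 = -2275/3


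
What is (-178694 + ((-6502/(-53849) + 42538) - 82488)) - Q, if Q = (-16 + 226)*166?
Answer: -13650930394/53849 ≈ -2.5350e+5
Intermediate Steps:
Q = 34860 (Q = 210*166 = 34860)
(-178694 + ((-6502/(-53849) + 42538) - 82488)) - Q = (-178694 + ((-6502/(-53849) + 42538) - 82488)) - 1*34860 = (-178694 + ((-6502*(-1/53849) + 42538) - 82488)) - 34860 = (-178694 + ((6502/53849 + 42538) - 82488)) - 34860 = (-178694 + (2290635264/53849 - 82488)) - 34860 = (-178694 - 2151261048/53849) - 34860 = -11773754254/53849 - 34860 = -13650930394/53849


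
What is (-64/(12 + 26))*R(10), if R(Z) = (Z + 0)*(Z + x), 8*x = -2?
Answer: -3120/19 ≈ -164.21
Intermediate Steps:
x = -¼ (x = (⅛)*(-2) = -¼ ≈ -0.25000)
R(Z) = Z*(-¼ + Z) (R(Z) = (Z + 0)*(Z - ¼) = Z*(-¼ + Z))
(-64/(12 + 26))*R(10) = (-64/(12 + 26))*(10*(-¼ + 10)) = (-64/38)*(10*(39/4)) = ((1/38)*(-64))*(195/2) = -32/19*195/2 = -3120/19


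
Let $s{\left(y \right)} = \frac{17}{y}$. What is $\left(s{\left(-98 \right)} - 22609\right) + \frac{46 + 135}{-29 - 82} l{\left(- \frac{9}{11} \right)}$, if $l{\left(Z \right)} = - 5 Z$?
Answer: $- \frac{902055563}{39886} \approx -22616.0$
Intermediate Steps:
$\left(s{\left(-98 \right)} - 22609\right) + \frac{46 + 135}{-29 - 82} l{\left(- \frac{9}{11} \right)} = \left(\frac{17}{-98} - 22609\right) + \frac{46 + 135}{-29 - 82} \left(- 5 \left(- \frac{9}{11}\right)\right) = \left(17 \left(- \frac{1}{98}\right) - 22609\right) + \frac{181}{-111} \left(- 5 \left(\left(-9\right) \frac{1}{11}\right)\right) = \left(- \frac{17}{98} - 22609\right) + 181 \left(- \frac{1}{111}\right) \left(\left(-5\right) \left(- \frac{9}{11}\right)\right) = - \frac{2215699}{98} - \frac{2715}{407} = - \frac{902055563}{39886}$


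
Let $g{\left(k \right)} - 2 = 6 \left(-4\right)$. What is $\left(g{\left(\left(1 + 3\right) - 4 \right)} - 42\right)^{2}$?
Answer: $4096$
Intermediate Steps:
$g{\left(k \right)} = -22$ ($g{\left(k \right)} = 2 + 6 \left(-4\right) = 2 - 24 = -22$)
$\left(g{\left(\left(1 + 3\right) - 4 \right)} - 42\right)^{2} = \left(-22 - 42\right)^{2} = \left(-64\right)^{2} = 4096$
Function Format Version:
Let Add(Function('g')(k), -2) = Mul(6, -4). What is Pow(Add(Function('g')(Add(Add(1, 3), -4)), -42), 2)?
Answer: 4096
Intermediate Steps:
Function('g')(k) = -22 (Function('g')(k) = Add(2, Mul(6, -4)) = Add(2, -24) = -22)
Pow(Add(Function('g')(Add(Add(1, 3), -4)), -42), 2) = Pow(Add(-22, -42), 2) = Pow(-64, 2) = 4096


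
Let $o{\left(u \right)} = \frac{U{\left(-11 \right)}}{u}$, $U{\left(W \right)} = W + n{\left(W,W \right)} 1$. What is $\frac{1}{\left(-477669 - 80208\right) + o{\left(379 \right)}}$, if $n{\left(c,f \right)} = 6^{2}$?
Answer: $- \frac{379}{211435358} \approx -1.7925 \cdot 10^{-6}$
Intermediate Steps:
$n{\left(c,f \right)} = 36$
$U{\left(W \right)} = 36 + W$ ($U{\left(W \right)} = W + 36 \cdot 1 = W + 36 = 36 + W$)
$o{\left(u \right)} = \frac{25}{u}$ ($o{\left(u \right)} = \frac{36 - 11}{u} = \frac{25}{u}$)
$\frac{1}{\left(-477669 - 80208\right) + o{\left(379 \right)}} = \frac{1}{\left(-477669 - 80208\right) + \frac{25}{379}} = \frac{1}{-557877 + 25 \cdot \frac{1}{379}} = \frac{1}{-557877 + \frac{25}{379}} = \frac{1}{- \frac{211435358}{379}} = - \frac{379}{211435358}$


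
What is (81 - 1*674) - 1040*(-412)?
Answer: 427887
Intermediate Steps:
(81 - 1*674) - 1040*(-412) = (81 - 674) + 428480 = -593 + 428480 = 427887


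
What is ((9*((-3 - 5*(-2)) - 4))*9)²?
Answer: 59049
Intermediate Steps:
((9*((-3 - 5*(-2)) - 4))*9)² = ((9*((-3 + 10) - 4))*9)² = ((9*(7 - 4))*9)² = ((9*3)*9)² = (27*9)² = 243² = 59049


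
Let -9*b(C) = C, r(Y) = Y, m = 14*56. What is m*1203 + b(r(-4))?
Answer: 8488372/9 ≈ 9.4315e+5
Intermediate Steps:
m = 784
b(C) = -C/9
m*1203 + b(r(-4)) = 784*1203 - ⅑*(-4) = 943152 + 4/9 = 8488372/9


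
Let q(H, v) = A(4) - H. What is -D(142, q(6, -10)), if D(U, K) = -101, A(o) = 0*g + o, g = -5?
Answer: 101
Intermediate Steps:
A(o) = o (A(o) = 0*(-5) + o = 0 + o = o)
q(H, v) = 4 - H
-D(142, q(6, -10)) = -1*(-101) = 101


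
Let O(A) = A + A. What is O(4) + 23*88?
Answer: 2032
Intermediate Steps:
O(A) = 2*A
O(4) + 23*88 = 2*4 + 23*88 = 8 + 2024 = 2032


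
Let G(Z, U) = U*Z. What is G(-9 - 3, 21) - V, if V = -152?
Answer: -100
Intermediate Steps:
G(-9 - 3, 21) - V = 21*(-9 - 3) - 1*(-152) = 21*(-12) + 152 = -252 + 152 = -100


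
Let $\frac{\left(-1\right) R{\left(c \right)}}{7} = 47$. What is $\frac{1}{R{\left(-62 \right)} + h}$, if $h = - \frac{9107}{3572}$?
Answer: $- \frac{3572}{1184295} \approx -0.0030161$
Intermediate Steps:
$R{\left(c \right)} = -329$ ($R{\left(c \right)} = \left(-7\right) 47 = -329$)
$h = - \frac{9107}{3572}$ ($h = \left(-9107\right) \frac{1}{3572} = - \frac{9107}{3572} \approx -2.5496$)
$\frac{1}{R{\left(-62 \right)} + h} = \frac{1}{-329 - \frac{9107}{3572}} = \frac{1}{- \frac{1184295}{3572}} = - \frac{3572}{1184295}$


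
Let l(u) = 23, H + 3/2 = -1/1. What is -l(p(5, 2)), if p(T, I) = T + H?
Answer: -23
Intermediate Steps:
H = -5/2 (H = -3/2 - 1/1 = -3/2 - 1*1 = -3/2 - 1 = -5/2 ≈ -2.5000)
p(T, I) = -5/2 + T (p(T, I) = T - 5/2 = -5/2 + T)
-l(p(5, 2)) = -1*23 = -23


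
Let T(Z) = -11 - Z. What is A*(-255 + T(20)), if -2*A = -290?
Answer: -41470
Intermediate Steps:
A = 145 (A = -1/2*(-290) = 145)
A*(-255 + T(20)) = 145*(-255 + (-11 - 1*20)) = 145*(-255 + (-11 - 20)) = 145*(-255 - 31) = 145*(-286) = -41470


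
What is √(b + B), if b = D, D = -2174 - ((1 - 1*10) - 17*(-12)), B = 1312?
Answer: I*√1057 ≈ 32.512*I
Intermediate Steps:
D = -2369 (D = -2174 - ((1 - 10) + 204) = -2174 - (-9 + 204) = -2174 - 1*195 = -2174 - 195 = -2369)
b = -2369
√(b + B) = √(-2369 + 1312) = √(-1057) = I*√1057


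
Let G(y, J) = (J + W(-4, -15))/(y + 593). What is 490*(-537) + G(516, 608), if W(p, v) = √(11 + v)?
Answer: -291810562/1109 + 2*I/1109 ≈ -2.6313e+5 + 0.0018034*I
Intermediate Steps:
G(y, J) = (J + 2*I)/(593 + y) (G(y, J) = (J + √(11 - 15))/(y + 593) = (J + √(-4))/(593 + y) = (J + 2*I)/(593 + y))
490*(-537) + G(516, 608) = 490*(-537) + (608 + 2*I)/(593 + 516) = -263130 + (608 + 2*I)/1109 = -263130 + (608/1109 + 2*I/1109) = -291810562/1109 + 2*I/1109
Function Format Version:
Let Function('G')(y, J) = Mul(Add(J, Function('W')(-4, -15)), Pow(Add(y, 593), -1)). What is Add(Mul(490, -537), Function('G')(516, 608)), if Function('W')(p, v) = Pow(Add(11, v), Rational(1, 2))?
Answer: Add(Rational(-291810562, 1109), Mul(Rational(2, 1109), I)) ≈ Add(-2.6313e+5, Mul(0.0018034, I))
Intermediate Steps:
Function('G')(y, J) = Mul(Pow(Add(593, y), -1), Add(J, Mul(2, I))) (Function('G')(y, J) = Mul(Add(J, Pow(Add(11, -15), Rational(1, 2))), Pow(Add(y, 593), -1)) = Mul(Add(J, Pow(-4, Rational(1, 2))), Pow(Add(593, y), -1)) = Mul(Add(J, Mul(2, I)), Pow(Add(593, y), -1)) = Mul(Pow(Add(593, y), -1), Add(J, Mul(2, I))))
Add(Mul(490, -537), Function('G')(516, 608)) = Add(Mul(490, -537), Mul(Pow(Add(593, 516), -1), Add(608, Mul(2, I)))) = Add(-263130, Mul(Pow(1109, -1), Add(608, Mul(2, I)))) = Add(-263130, Mul(Rational(1, 1109), Add(608, Mul(2, I)))) = Add(-263130, Add(Rational(608, 1109), Mul(Rational(2, 1109), I))) = Add(Rational(-291810562, 1109), Mul(Rational(2, 1109), I))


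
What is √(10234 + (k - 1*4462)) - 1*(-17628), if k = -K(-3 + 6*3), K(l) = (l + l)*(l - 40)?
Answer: 17628 + √6522 ≈ 17709.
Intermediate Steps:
K(l) = 2*l*(-40 + l) (K(l) = (2*l)*(-40 + l) = 2*l*(-40 + l))
k = 750 (k = -2*(-3 + 6*3)*(-40 + (-3 + 6*3)) = -2*(-3 + 18)*(-40 + (-3 + 18)) = -2*15*(-40 + 15) = -2*15*(-25) = -1*(-750) = 750)
√(10234 + (k - 1*4462)) - 1*(-17628) = √(10234 + (750 - 1*4462)) - 1*(-17628) = √(10234 + (750 - 4462)) + 17628 = √(10234 - 3712) + 17628 = √6522 + 17628 = 17628 + √6522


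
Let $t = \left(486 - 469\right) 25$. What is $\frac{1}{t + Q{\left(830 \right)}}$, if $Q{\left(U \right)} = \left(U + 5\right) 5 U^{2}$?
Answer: $\frac{1}{2876157925} \approx 3.4769 \cdot 10^{-10}$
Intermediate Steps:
$Q{\left(U \right)} = 5 U^{2} \left(5 + U\right)$ ($Q{\left(U \right)} = \left(5 + U\right) 5 U^{2} = 5 U^{2} \left(5 + U\right)$)
$t = 425$ ($t = 17 \cdot 25 = 425$)
$\frac{1}{t + Q{\left(830 \right)}} = \frac{1}{425 + 5 \cdot 830^{2} \left(5 + 830\right)} = \frac{1}{425 + 5 \cdot 688900 \cdot 835} = \frac{1}{425 + 2876157500} = \frac{1}{2876157925}$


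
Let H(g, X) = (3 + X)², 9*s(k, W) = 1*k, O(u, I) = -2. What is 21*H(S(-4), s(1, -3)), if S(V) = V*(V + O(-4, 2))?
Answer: 5488/27 ≈ 203.26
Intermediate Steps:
S(V) = V*(-2 + V) (S(V) = V*(V - 2) = V*(-2 + V))
s(k, W) = k/9 (s(k, W) = (1*k)/9 = k/9)
21*H(S(-4), s(1, -3)) = 21*(3 + (⅑)*1)² = 21*(3 + ⅑)² = 21*(28/9)² = 21*(784/81) = 5488/27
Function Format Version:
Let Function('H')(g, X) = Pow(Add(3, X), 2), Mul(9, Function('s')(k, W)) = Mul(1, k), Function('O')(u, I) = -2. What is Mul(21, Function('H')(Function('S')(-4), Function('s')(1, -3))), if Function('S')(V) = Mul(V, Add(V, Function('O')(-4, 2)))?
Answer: Rational(5488, 27) ≈ 203.26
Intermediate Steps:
Function('S')(V) = Mul(V, Add(-2, V)) (Function('S')(V) = Mul(V, Add(V, -2)) = Mul(V, Add(-2, V)))
Function('s')(k, W) = Mul(Rational(1, 9), k) (Function('s')(k, W) = Mul(Rational(1, 9), Mul(1, k)) = Mul(Rational(1, 9), k))
Mul(21, Function('H')(Function('S')(-4), Function('s')(1, -3))) = Mul(21, Pow(Add(3, Mul(Rational(1, 9), 1)), 2)) = Mul(21, Pow(Add(3, Rational(1, 9)), 2)) = Mul(21, Pow(Rational(28, 9), 2)) = Mul(21, Rational(784, 81)) = Rational(5488, 27)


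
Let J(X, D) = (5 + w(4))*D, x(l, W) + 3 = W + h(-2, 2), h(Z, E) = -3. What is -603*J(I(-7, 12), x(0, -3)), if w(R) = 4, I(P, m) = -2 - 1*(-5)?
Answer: 48843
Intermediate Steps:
I(P, m) = 3 (I(P, m) = -2 + 5 = 3)
x(l, W) = -6 + W (x(l, W) = -3 + (W - 3) = -3 + (-3 + W) = -6 + W)
J(X, D) = 9*D (J(X, D) = (5 + 4)*D = 9*D)
-603*J(I(-7, 12), x(0, -3)) = -5427*(-6 - 3) = -5427*(-9) = -603*(-81) = 48843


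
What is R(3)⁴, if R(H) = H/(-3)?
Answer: 1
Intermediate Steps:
R(H) = -H/3 (R(H) = H*(-⅓) = -H/3)
R(3)⁴ = (-⅓*3)⁴ = (-1)⁴ = 1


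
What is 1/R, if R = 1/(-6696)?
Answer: -6696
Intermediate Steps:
R = -1/6696 ≈ -0.00014934
1/R = 1/(-1/6696) = -6696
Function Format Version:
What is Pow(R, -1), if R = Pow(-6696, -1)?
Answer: -6696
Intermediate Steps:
R = Rational(-1, 6696) ≈ -0.00014934
Pow(R, -1) = Pow(Rational(-1, 6696), -1) = -6696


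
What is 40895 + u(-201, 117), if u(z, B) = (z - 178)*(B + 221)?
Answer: -87207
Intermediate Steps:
u(z, B) = (-178 + z)*(221 + B)
40895 + u(-201, 117) = 40895 + (-39338 - 178*117 + 221*(-201) + 117*(-201)) = 40895 + (-39338 - 20826 - 44421 - 23517) = 40895 - 128102 = -87207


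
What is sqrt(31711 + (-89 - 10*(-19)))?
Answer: 2*sqrt(7953) ≈ 178.36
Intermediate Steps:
sqrt(31711 + (-89 - 10*(-19))) = sqrt(31711 + (-89 + 190)) = sqrt(31711 + 101) = sqrt(31812) = 2*sqrt(7953)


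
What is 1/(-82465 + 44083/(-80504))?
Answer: -80504/6638806443 ≈ -1.2126e-5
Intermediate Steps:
1/(-82465 + 44083/(-80504)) = 1/(-82465 + 44083*(-1/80504)) = 1/(-82465 - 44083/80504) = 1/(-6638806443/80504) = -80504/6638806443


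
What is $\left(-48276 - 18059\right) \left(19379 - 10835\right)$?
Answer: $-566766240$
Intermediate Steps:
$\left(-48276 - 18059\right) \left(19379 - 10835\right) = \left(-66335\right) 8544 = -566766240$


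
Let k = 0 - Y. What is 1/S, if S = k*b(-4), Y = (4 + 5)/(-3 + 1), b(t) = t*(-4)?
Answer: 1/72 ≈ 0.013889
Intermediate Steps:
b(t) = -4*t
Y = -9/2 (Y = 9/(-2) = 9*(-1/2) = -9/2 ≈ -4.5000)
k = 9/2 (k = 0 - 1*(-9/2) = 0 + 9/2 = 9/2 ≈ 4.5000)
S = 72 (S = 9*(-4*(-4))/2 = (9/2)*16 = 72)
1/S = 1/72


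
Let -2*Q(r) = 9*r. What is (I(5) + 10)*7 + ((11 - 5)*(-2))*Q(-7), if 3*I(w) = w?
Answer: -889/3 ≈ -296.33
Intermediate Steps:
I(w) = w/3
Q(r) = -9*r/2
(I(5) + 10)*7 + ((11 - 5)*(-2))*Q(-7) = ((⅓)*5 + 10)*7 + ((11 - 5)*(-2))*(-9/2*(-7)) = (5/3 + 10)*7 + (6*(-2))*(63/2) = (35/3)*7 - 12*63/2 = 245/3 - 378 = -889/3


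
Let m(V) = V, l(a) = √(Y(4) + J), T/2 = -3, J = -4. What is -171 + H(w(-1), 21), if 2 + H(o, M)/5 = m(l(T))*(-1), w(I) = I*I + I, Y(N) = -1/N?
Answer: -181 - 5*I*√17/2 ≈ -181.0 - 10.308*I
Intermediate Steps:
T = -6 (T = 2*(-3) = -6)
w(I) = I + I² (w(I) = I² + I = I + I²)
l(a) = I*√17/2 (l(a) = √(-1/4 - 4) = √(-1*¼ - 4) = √(-¼ - 4) = √(-17/4) = I*√17/2)
H(o, M) = -10 - 5*I*√17/2 (H(o, M) = -10 + 5*((I*√17/2)*(-1)) = -10 + 5*(-I*√17/2) = -10 - 5*I*√17/2)
-171 + H(w(-1), 21) = -171 + (-10 - 5*I*√17/2) = -181 - 5*I*√17/2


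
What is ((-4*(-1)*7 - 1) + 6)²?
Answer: 1089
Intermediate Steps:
((-4*(-1)*7 - 1) + 6)² = ((4*7 - 1) + 6)² = ((28 - 1) + 6)² = (27 + 6)² = 33² = 1089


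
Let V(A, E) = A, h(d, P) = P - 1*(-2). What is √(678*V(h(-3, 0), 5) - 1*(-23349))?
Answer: 9*√305 ≈ 157.18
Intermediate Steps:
h(d, P) = 2 + P (h(d, P) = P + 2 = 2 + P)
√(678*V(h(-3, 0), 5) - 1*(-23349)) = √(678*(2 + 0) - 1*(-23349)) = √(678*2 + 23349) = √(1356 + 23349) = √24705 = 9*√305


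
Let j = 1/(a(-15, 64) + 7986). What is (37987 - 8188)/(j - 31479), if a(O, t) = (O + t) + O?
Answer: -238987980/252461579 ≈ -0.94663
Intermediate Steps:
a(O, t) = t + 2*O
j = 1/8020 (j = 1/((64 + 2*(-15)) + 7986) = 1/((64 - 30) + 7986) = 1/(34 + 7986) = 1/8020 ≈ 0.00012469)
(37987 - 8188)/(j - 31479) = (37987 - 8188)/(1/8020 - 31479) = 29799/(-252461579/8020) = 29799*(-8020/252461579) = -238987980/252461579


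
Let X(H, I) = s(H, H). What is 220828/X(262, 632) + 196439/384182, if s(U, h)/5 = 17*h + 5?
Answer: 89217750201/8565337690 ≈ 10.416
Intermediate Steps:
s(U, h) = 25 + 85*h (s(U, h) = 5*(17*h + 5) = 5*(5 + 17*h) = 25 + 85*h)
X(H, I) = 25 + 85*H
220828/X(262, 632) + 196439/384182 = 220828/(25 + 85*262) + 196439/384182 = 220828/(25 + 22270) + 196439*(1/384182) = 220828/22295 + 196439/384182 = 89217750201/8565337690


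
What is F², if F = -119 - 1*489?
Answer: 369664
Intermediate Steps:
F = -608 (F = -119 - 489 = -608)
F² = (-608)² = 369664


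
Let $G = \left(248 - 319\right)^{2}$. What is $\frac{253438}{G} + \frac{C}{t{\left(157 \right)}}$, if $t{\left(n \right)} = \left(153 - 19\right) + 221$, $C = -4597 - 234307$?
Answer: $- \frac{15694994}{25205} \approx -622.69$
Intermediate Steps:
$C = -238904$
$t{\left(n \right)} = 355$ ($t{\left(n \right)} = 134 + 221 = 355$)
$G = 5041$ ($G = \left(-71\right)^{2} = 5041$)
$\frac{253438}{G} + \frac{C}{t{\left(157 \right)}} = \frac{253438}{5041} - \frac{238904}{355} = - \frac{15694994}{25205}$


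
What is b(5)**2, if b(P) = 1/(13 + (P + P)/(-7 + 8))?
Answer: 1/529 ≈ 0.0018904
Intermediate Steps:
b(P) = 1/(13 + 2*P) (b(P) = 1/(13 + (2*P)/1) = 1/(13 + (2*P)*1) = 1/(13 + 2*P))
b(5)**2 = (1/(13 + 2*5))**2 = (1/(13 + 10))**2 = (1/23)**2 = 1/529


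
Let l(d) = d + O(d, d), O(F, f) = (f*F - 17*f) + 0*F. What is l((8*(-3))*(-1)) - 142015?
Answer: -141823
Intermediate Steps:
O(F, f) = -17*f + F*f (O(F, f) = (F*f - 17*f) + 0 = (-17*f + F*f) + 0 = -17*f + F*f)
l(d) = d + d*(-17 + d)
l((8*(-3))*(-1)) - 142015 = ((8*(-3))*(-1))*(-16 + (8*(-3))*(-1)) - 142015 = (-24*(-1))*(-16 - 24*(-1)) - 142015 = 24*(-16 + 24) - 142015 = 24*8 - 142015 = 192 - 142015 = -141823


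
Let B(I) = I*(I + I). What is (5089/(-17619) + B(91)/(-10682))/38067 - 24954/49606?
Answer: -130319754328175/259037463531753 ≈ -0.50309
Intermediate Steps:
B(I) = 2*I² (B(I) = I*(2*I) = 2*I²)
(5089/(-17619) + B(91)/(-10682))/38067 - 24954/49606 = (5089/(-17619) + (2*91²)/(-10682))/38067 - 24954/49606 = (5089*(-1/17619) + (2*8281)*(-1/10682))*(1/38067) - 24954*1/49606 = (-727/2517 + 16562*(-1/10682))*(1/38067) - 12477/24803 = (-727/2517 - 169/109)*(1/38067) - 12477/24803 = -504616/274353*1/38067 - 12477/24803 = -504616/10443795651 - 12477/24803 = -130319754328175/259037463531753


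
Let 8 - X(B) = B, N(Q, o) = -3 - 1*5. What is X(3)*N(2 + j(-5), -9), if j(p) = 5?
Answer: -40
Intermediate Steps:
N(Q, o) = -8 (N(Q, o) = -3 - 5 = -8)
X(B) = 8 - B
X(3)*N(2 + j(-5), -9) = (8 - 1*3)*(-8) = (8 - 3)*(-8) = 5*(-8) = -40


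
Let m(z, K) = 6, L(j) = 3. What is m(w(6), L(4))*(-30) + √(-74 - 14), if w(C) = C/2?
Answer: -180 + 2*I*√22 ≈ -180.0 + 9.3808*I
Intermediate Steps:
w(C) = C/2 (w(C) = C*(½) = C/2)
m(w(6), L(4))*(-30) + √(-74 - 14) = 6*(-30) + √(-74 - 14) = -180 + √(-88) = -180 + 2*I*√22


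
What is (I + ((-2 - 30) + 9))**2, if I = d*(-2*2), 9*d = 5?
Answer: 51529/81 ≈ 636.16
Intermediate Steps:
d = 5/9 (d = (1/9)*5 = 5/9 ≈ 0.55556)
I = -20/9 (I = 5*(-2*2)/9 = (5/9)*(-4) = -20/9 ≈ -2.2222)
(I + ((-2 - 30) + 9))**2 = (-20/9 + ((-2 - 30) + 9))**2 = (-20/9 + (-32 + 9))**2 = (-20/9 - 23)**2 = (-227/9)**2 = 51529/81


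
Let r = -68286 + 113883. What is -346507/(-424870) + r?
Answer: 19373143897/424870 ≈ 45598.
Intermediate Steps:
r = 45597
-346507/(-424870) + r = -346507/(-424870) + 45597 = -346507*(-1/424870) + 45597 = 346507/424870 + 45597 = 19373143897/424870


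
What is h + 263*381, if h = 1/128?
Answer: 12825985/128 ≈ 1.0020e+5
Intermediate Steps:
h = 1/128 ≈ 0.0078125
h + 263*381 = 1/128 + 263*381 = 1/128 + 100203 = 12825985/128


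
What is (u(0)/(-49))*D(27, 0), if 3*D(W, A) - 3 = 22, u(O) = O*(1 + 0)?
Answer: 0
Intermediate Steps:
u(O) = O (u(O) = O*1 = O)
D(W, A) = 25/3 (D(W, A) = 1 + (1/3)*22 = 1 + 22/3 = 25/3)
(u(0)/(-49))*D(27, 0) = (0/(-49))*(25/3) = (0*(-1/49))*(25/3) = 0*(25/3) = 0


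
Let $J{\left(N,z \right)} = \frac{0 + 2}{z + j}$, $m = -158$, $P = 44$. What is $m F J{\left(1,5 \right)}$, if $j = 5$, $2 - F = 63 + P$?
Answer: $3318$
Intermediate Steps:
$F = -105$ ($F = 2 - \left(63 + 44\right) = 2 - 107 = -105$)
$J{\left(N,z \right)} = \frac{2}{5 + z}$ ($J{\left(N,z \right)} = \frac{0 + 2}{z + 5} = \frac{2}{5 + z}$)
$m F J{\left(1,5 \right)} = \left(-158\right) \left(-105\right) \frac{2}{5 + 5} = 16590 \cdot \frac{2}{10} = 16590 \cdot 2 \cdot \frac{1}{10} = 16590 \cdot \frac{1}{5} = 3318$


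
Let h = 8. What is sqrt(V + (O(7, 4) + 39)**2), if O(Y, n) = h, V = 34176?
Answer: sqrt(36385) ≈ 190.75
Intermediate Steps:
O(Y, n) = 8
sqrt(V + (O(7, 4) + 39)**2) = sqrt(34176 + (8 + 39)**2) = sqrt(34176 + 47**2) = sqrt(34176 + 2209) = sqrt(36385)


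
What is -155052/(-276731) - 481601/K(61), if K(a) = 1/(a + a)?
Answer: -16259418857330/276731 ≈ -5.8755e+7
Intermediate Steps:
K(a) = 1/(2*a)
-155052/(-276731) - 481601/K(61) = -155052/(-276731) - 481601/((½)/61) = -155052*(-1/276731) - 481601/((½)*(1/61)) = 155052/276731 - 481601/1/122 = 155052/276731 - 481601*122 = 155052/276731 - 58755322 = -16259418857330/276731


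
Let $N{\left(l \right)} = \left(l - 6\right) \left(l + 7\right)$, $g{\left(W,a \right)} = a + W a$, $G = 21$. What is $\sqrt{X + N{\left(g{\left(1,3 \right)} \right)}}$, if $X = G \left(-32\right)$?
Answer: $4 i \sqrt{42} \approx 25.923 i$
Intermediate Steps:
$N{\left(l \right)} = \left(-6 + l\right) \left(7 + l\right)$
$X = -672$ ($X = 21 \left(-32\right) = -672$)
$\sqrt{X + N{\left(g{\left(1,3 \right)} \right)}} = \sqrt{-672 + \left(-42 + 3 \left(1 + 1\right) + \left(3 \left(1 + 1\right)\right)^{2}\right)} = \sqrt{-672 + \left(-42 + 3 \cdot 2 + \left(3 \cdot 2\right)^{2}\right)} = \sqrt{-672 + \left(-42 + 6 + 6^{2}\right)} = \sqrt{-672 + \left(-42 + 6 + 36\right)} = \sqrt{-672 + 0} = \sqrt{-672} = 4 i \sqrt{42}$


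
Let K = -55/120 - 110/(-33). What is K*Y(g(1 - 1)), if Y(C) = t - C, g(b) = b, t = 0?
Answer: 0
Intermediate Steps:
K = 23/8 (K = -55*1/120 - 110*(-1/33) = -11/24 + 10/3 = 23/8 ≈ 2.8750)
Y(C) = -C (Y(C) = 0 - C = -C)
K*Y(g(1 - 1)) = 23*(-(1 - 1))/8 = 23*(-1*0)/8 = (23/8)*0 = 0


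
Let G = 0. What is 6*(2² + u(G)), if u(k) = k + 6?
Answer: 60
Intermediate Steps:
u(k) = 6 + k
6*(2² + u(G)) = 6*(2² + (6 + 0)) = 6*(4 + 6) = 6*10 = 60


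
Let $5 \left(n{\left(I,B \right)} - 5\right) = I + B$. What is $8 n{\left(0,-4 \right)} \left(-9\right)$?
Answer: $- \frac{1512}{5} \approx -302.4$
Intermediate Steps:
$n{\left(I,B \right)} = 5 + \frac{B}{5} + \frac{I}{5}$ ($n{\left(I,B \right)} = 5 + \frac{I + B}{5} = 5 + \frac{B + I}{5} = 5 + \left(\frac{B}{5} + \frac{I}{5}\right) = 5 + \frac{B}{5} + \frac{I}{5}$)
$8 n{\left(0,-4 \right)} \left(-9\right) = 8 \left(5 + \frac{1}{5} \left(-4\right) + \frac{1}{5} \cdot 0\right) \left(-9\right) = 8 \left(5 - \frac{4}{5} + 0\right) \left(-9\right) = 8 \cdot \frac{21}{5} \left(-9\right) = \frac{168}{5} \left(-9\right) = - \frac{1512}{5}$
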